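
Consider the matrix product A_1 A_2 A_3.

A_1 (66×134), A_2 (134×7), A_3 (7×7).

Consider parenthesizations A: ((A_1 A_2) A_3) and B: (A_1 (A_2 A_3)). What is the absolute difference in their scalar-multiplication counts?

Order A = ((A_1 A_2) A_3): (A_1 A_2): 66×134 by 134×7 → 66×7, cost 66·134·7 = 61908; ((A_1 A_2) A_3): 66×7 by 7×7 → 66×7, cost 66·7·7 = 3234; cumulative 65142. Total 65142.
Order B = (A_1 (A_2 A_3)): (A_2 A_3): 134×7 by 7×7 → 134×7, cost 134·7·7 = 6566; (A_1 (A_2 A_3)): 66×134 by 134×7 → 66×7, cost 66·134·7 = 61908; cumulative 68474. Total 68474.
Difference: |65142 − 68474| = 3332.

3332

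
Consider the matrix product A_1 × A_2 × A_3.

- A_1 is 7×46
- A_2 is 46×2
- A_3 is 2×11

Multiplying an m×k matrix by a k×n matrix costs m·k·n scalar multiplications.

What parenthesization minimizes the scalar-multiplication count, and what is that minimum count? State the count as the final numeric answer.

(A_1 × (A_2 × A_3)): cost 4554.
((A_1 × A_2) × A_3): cost 798.
Optimal: ((A_1 × A_2) × A_3) with cost 798.

798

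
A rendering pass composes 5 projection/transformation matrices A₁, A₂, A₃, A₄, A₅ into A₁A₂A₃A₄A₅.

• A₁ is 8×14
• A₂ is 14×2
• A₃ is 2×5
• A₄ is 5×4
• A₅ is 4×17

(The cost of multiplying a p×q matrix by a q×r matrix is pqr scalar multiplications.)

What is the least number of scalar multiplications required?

Adjacent pairs: A₁A₂ = 8·14·2 = 224; A₂A₃ = 14·2·5 = 140; A₃A₄ = 2·5·4 = 40; A₄A₅ = 5·4·17 = 340.
Length 3: A₁..A₃: k=1: 0+140+8·14·5=700; k=2: 224+0+8·2·5=304 → min 304 | A₂..A₄: k=2: 0+40+14·2·4=152; k=3: 140+0+14·5·4=420 → min 152 | A₃..A₅: k=3: 0+340+2·5·17=510; k=4: 40+0+2·4·17=176 → min 176.
Length 4: A₁..A₄: k=1: 0+152+8·14·4=600; k=2: 224+40+8·2·4=328; k=3: 304+0+8·5·4=464 → min 328 | A₂..A₅: k=2: 0+176+14·2·17=652; k=3: 140+340+14·5·17=1670; k=4: 152+0+14·4·17=1104 → min 652.
Length 5: A₁..A₅: k=1: 0+652+8·14·17=2556; k=2: 224+176+8·2·17=672; k=3: 304+340+8·5·17=1324; k=4: 328+0+8·4·17=872 → min 672.
Optimal order: ((A₁A₂)((A₃A₄)A₅)) with cost 672.

672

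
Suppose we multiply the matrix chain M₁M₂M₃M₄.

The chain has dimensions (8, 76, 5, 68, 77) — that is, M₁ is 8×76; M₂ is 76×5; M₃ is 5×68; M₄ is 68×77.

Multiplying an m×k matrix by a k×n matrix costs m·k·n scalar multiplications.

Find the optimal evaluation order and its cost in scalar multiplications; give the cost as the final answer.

Adjacent pairs: M₁M₂ = 8·76·5 = 3040; M₂M₃ = 76·5·68 = 25840; M₃M₄ = 5·68·77 = 26180.
Length 3: M₁..M₃: k=1: 0+25840+8·76·68=67184; k=2: 3040+0+8·5·68=5760 → min 5760 | M₂..M₄: k=2: 0+26180+76·5·77=55440; k=3: 25840+0+76·68·77=423776 → min 55440.
Length 4: M₁..M₄: k=1: 0+55440+8·76·77=102256; k=2: 3040+26180+8·5·77=32300; k=3: 5760+0+8·68·77=47648 → min 32300.
Optimal parenthesization: ((M₁M₂)(M₃M₄)) with cost 32300.

32300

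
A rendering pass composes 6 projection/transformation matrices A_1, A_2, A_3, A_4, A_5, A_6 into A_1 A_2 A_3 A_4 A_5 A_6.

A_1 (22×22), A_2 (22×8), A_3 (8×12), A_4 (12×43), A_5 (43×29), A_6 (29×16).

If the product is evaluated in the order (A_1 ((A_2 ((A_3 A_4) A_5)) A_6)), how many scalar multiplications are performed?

37160

(A_3 A_4): 8×12 by 12×43 → 8×43, cost 8·12·43 = 4128
((A_3 A_4) A_5): 8×43 by 43×29 → 8×29, cost 8·43·29 = 9976; cumulative 14104
(A_2 ((A_3 A_4) A_5)): 22×8 by 8×29 → 22×29, cost 22·8·29 = 5104; cumulative 19208
((A_2 ((A_3 A_4) A_5)) A_6): 22×29 by 29×16 → 22×16, cost 22·29·16 = 10208; cumulative 29416
(A_1 ((A_2 ((A_3 A_4) A_5)) A_6)): 22×22 by 22×16 → 22×16, cost 22·22·16 = 7744; cumulative 37160
Total: 37160 scalar multiplications.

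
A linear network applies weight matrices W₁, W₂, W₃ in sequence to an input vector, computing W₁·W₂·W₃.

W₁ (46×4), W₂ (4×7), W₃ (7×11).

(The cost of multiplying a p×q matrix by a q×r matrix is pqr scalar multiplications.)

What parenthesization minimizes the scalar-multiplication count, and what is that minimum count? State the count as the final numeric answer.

(W₁·(W₂·W₃)): cost 2332.
((W₁·W₂)·W₃): cost 4830.
Optimal: (W₁·(W₂·W₃)) with cost 2332.

2332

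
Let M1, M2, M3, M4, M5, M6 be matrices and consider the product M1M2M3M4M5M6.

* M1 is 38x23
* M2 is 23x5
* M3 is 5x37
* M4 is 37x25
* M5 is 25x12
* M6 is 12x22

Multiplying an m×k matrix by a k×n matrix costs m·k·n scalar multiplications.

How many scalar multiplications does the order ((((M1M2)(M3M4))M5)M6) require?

35177

(M1M2): 38×23 by 23×5 → 38×5, cost 38·23·5 = 4370
(M3M4): 5×37 by 37×25 → 5×25, cost 5·37·25 = 4625
((M1M2)(M3M4)): 38×5 by 5×25 → 38×25, cost 38·5·25 = 4750; cumulative 13745
(((M1M2)(M3M4))M5): 38×25 by 25×12 → 38×12, cost 38·25·12 = 11400; cumulative 25145
((((M1M2)(M3M4))M5)M6): 38×12 by 12×22 → 38×22, cost 38·12·22 = 10032; cumulative 35177
Total: 35177 scalar multiplications.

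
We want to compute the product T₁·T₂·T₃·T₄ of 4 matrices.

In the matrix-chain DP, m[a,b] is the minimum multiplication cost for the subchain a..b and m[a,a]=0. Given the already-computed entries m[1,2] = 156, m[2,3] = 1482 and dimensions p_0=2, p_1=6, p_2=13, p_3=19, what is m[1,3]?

m[1,3] = min over k∈[1,2] of m[1,k]+m[k+1,3]+p_{0}·p_k·p_{3}.
k=1: 0 + 1482 + 2·6·19 = 1710; k=2: 156 + 0 + 2·13·19 = 650.
Minimum: 650 at k=2.

650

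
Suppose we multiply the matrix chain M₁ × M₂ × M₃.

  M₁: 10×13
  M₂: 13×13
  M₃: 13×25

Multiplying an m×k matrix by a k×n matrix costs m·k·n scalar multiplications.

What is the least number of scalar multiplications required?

Order (M₁ × (M₂ × M₃)): (M₂ × M₃): 13×13 by 13×25 → 13×25, cost 13·13·25 = 4225; (M₁ × (M₂ × M₃)): 10×13 by 13×25 → 10×25, cost 10·13·25 = 3250; cumulative 7475. Total 7475.
Order ((M₁ × M₂) × M₃): (M₁ × M₂): 10×13 by 13×13 → 10×13, cost 10·13·13 = 1690; ((M₁ × M₂) × M₃): 10×13 by 13×25 → 10×25, cost 10·13·25 = 3250; cumulative 4940. Total 4940.
Minimum: 4940.

4940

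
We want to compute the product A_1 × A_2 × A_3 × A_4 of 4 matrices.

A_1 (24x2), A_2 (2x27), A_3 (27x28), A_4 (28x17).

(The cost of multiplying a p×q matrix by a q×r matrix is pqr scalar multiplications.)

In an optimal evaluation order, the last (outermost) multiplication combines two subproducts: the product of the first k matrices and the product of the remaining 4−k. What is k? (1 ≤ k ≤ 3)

1

Adjacent pairs: A_1A_2 = 24·2·27 = 1296; A_2A_3 = 2·27·28 = 1512; A_3A_4 = 27·28·17 = 12852.
Length 3: A_1..A_3: k=1: 0+1512+24·2·28=2856; k=2: 1296+0+24·27·28=19440 → min 2856 | A_2..A_4: k=2: 0+12852+2·27·17=13770; k=3: 1512+0+2·28·17=2464 → min 2464.
Top-level splits: k=1: (A_1..A_1)·(A_2..A_4) → 0+2464+24·2·17 = 3280; k=2: (A_1..A_2)·(A_3..A_4) → 1296+12852+24·27·17 = 25164; k=3: (A_1..A_3)·(A_4..A_4) → 2856+0+24·28·17 = 14280.
Best split is after A_1, i.e. k = 1.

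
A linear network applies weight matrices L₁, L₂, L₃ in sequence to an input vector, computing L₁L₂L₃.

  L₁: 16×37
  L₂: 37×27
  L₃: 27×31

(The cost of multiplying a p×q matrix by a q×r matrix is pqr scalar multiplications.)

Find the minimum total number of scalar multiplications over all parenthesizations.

29376

Order (L₁(L₂L₃)): (L₂L₃): 37×27 by 27×31 → 37×31, cost 37·27·31 = 30969; (L₁(L₂L₃)): 16×37 by 37×31 → 16×31, cost 16·37·31 = 18352; cumulative 49321. Total 49321.
Order ((L₁L₂)L₃): (L₁L₂): 16×37 by 37×27 → 16×27, cost 16·37·27 = 15984; ((L₁L₂)L₃): 16×27 by 27×31 → 16×31, cost 16·27·31 = 13392; cumulative 29376. Total 29376.
Minimum: 29376.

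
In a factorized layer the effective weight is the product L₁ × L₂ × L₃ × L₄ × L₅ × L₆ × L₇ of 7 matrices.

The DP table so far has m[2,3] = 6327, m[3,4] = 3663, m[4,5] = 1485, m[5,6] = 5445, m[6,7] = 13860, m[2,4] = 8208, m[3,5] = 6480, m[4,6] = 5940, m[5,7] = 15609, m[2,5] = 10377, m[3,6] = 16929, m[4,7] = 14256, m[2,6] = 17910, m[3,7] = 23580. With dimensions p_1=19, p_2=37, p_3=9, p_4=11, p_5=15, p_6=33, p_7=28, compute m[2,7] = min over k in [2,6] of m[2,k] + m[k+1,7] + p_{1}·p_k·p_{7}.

25371

m[2,7] = min over k∈[2,6] of m[2,k]+m[k+1,7]+p_{1}·p_k·p_{7}.
k=2: 0 + 23580 + 19·37·28 = 43264; k=3: 6327 + 14256 + 19·9·28 = 25371; k=4: 8208 + 15609 + 19·11·28 = 29669; k=5: 10377 + 13860 + 19·15·28 = 32217; k=6: 17910 + 0 + 19·33·28 = 35466.
Minimum: 25371 at k=3.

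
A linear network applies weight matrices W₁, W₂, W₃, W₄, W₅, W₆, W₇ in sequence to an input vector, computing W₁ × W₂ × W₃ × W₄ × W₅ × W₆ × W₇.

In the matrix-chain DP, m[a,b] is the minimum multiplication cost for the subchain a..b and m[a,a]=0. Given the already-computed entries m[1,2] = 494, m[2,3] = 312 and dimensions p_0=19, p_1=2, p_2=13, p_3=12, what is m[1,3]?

m[1,3] = min over k∈[1,2] of m[1,k]+m[k+1,3]+p_{0}·p_k·p_{3}.
k=1: 0 + 312 + 19·2·12 = 768; k=2: 494 + 0 + 19·13·12 = 3458.
Minimum: 768 at k=1.

768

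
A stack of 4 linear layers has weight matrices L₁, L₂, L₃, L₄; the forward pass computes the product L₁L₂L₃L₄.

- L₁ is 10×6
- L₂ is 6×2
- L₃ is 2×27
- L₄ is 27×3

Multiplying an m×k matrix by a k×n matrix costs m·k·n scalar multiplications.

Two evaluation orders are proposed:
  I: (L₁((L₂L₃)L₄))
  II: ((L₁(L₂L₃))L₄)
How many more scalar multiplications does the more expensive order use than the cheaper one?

1764

Order I = (L₁((L₂L₃)L₄)): (L₂L₃): 6×2 by 2×27 → 6×27, cost 6·2·27 = 324; ((L₂L₃)L₄): 6×27 by 27×3 → 6×3, cost 6·27·3 = 486; cumulative 810; (L₁((L₂L₃)L₄)): 10×6 by 6×3 → 10×3, cost 10·6·3 = 180; cumulative 990. Total 990.
Order II = ((L₁(L₂L₃))L₄): (L₂L₃): 6×2 by 2×27 → 6×27, cost 6·2·27 = 324; (L₁(L₂L₃)): 10×6 by 6×27 → 10×27, cost 10·6·27 = 1620; cumulative 1944; ((L₁(L₂L₃))L₄): 10×27 by 27×3 → 10×3, cost 10·27·3 = 810; cumulative 2754. Total 2754.
Difference: |990 − 2754| = 1764.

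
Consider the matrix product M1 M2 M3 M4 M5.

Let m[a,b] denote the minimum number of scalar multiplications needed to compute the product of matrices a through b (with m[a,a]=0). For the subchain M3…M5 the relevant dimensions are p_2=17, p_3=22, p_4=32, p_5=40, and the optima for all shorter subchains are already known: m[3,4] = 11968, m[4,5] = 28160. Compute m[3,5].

33728

m[3,5] = min over k∈[3,4] of m[3,k]+m[k+1,5]+p_{2}·p_k·p_{5}.
k=3: 0 + 28160 + 17·22·40 = 43120; k=4: 11968 + 0 + 17·32·40 = 33728.
Minimum: 33728 at k=4.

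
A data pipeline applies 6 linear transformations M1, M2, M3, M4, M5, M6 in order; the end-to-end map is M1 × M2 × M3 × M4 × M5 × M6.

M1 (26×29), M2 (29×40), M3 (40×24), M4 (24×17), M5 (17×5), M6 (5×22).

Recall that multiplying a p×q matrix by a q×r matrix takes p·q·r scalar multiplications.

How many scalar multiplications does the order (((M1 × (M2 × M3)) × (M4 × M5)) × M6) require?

(M2 × M3): 29×40 by 40×24 → 29×24, cost 29·40·24 = 27840
(M1 × (M2 × M3)): 26×29 by 29×24 → 26×24, cost 26·29·24 = 18096; cumulative 45936
(M4 × M5): 24×17 by 17×5 → 24×5, cost 24·17·5 = 2040
((M1 × (M2 × M3)) × (M4 × M5)): 26×24 by 24×5 → 26×5, cost 26·24·5 = 3120; cumulative 51096
(((M1 × (M2 × M3)) × (M4 × M5)) × M6): 26×5 by 5×22 → 26×22, cost 26·5·22 = 2860; cumulative 53956
Total: 53956 scalar multiplications.

53956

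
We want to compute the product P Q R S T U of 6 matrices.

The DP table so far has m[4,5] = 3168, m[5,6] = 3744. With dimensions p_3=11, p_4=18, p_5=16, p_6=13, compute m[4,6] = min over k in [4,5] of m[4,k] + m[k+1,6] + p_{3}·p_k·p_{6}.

m[4,6] = min over k∈[4,5] of m[4,k]+m[k+1,6]+p_{3}·p_k·p_{6}.
k=4: 0 + 3744 + 11·18·13 = 6318; k=5: 3168 + 0 + 11·16·13 = 5456.
Minimum: 5456 at k=5.

5456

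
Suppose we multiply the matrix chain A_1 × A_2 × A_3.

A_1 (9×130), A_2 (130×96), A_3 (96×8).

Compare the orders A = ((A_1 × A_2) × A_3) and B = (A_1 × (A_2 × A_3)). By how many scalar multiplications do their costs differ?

10032

Order A = ((A_1 × A_2) × A_3): (A_1 × A_2): 9×130 by 130×96 → 9×96, cost 9·130·96 = 112320; ((A_1 × A_2) × A_3): 9×96 by 96×8 → 9×8, cost 9·96·8 = 6912; cumulative 119232. Total 119232.
Order B = (A_1 × (A_2 × A_3)): (A_2 × A_3): 130×96 by 96×8 → 130×8, cost 130·96·8 = 99840; (A_1 × (A_2 × A_3)): 9×130 by 130×8 → 9×8, cost 9·130·8 = 9360; cumulative 109200. Total 109200.
Difference: |119232 − 109200| = 10032.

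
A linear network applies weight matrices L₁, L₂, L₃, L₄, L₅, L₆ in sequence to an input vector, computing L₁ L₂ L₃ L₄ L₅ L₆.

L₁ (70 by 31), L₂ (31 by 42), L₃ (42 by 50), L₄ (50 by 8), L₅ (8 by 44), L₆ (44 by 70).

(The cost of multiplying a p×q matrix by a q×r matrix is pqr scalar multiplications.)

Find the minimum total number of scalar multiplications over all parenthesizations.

Adjacent pairs: L₁L₂ = 70·31·42 = 91140; L₂L₃ = 31·42·50 = 65100; L₃L₄ = 42·50·8 = 16800; L₄L₅ = 50·8·44 = 17600; L₅L₆ = 8·44·70 = 24640.
Length 3: L₁..L₃: k=1: 0+65100+70·31·50=173600; k=2: 91140+0+70·42·50=238140 → min 173600 | L₂..L₄: k=2: 0+16800+31·42·8=27216; k=3: 65100+0+31·50·8=77500 → min 27216 | L₃..L₅: k=3: 0+17600+42·50·44=110000; k=4: 16800+0+42·8·44=31584 → min 31584 | L₄..L₆: k=4: 0+24640+50·8·70=52640; k=5: 17600+0+50·44·70=171600 → min 52640.
Length 4: L₁..L₄: k=1: 0+27216+70·31·8=44576; k=2: 91140+16800+70·42·8=131460; k=3: 173600+0+70·50·8=201600 → min 44576 | L₂..L₅: k=2: 0+31584+31·42·44=88872; k=3: 65100+17600+31·50·44=150900; k=4: 27216+0+31·8·44=38128 → min 38128 | L₃..L₆: k=3: 0+52640+42·50·70=199640; k=4: 16800+24640+42·8·70=64960; k=5: 31584+0+42·44·70=160944 → min 64960.
Length 5: L₁..L₅: k=1: 0+38128+70·31·44=133608; k=2: 91140+31584+70·42·44=252084; k=3: 173600+17600+70·50·44=345200; k=4: 44576+0+70·8·44=69216 → min 69216 | L₂..L₆: k=2: 0+64960+31·42·70=156100; k=3: 65100+52640+31·50·70=226240; k=4: 27216+24640+31·8·70=69216; k=5: 38128+0+31·44·70=133608 → min 69216.
Length 6: L₁..L₆: k=1: 0+69216+70·31·70=221116; k=2: 91140+64960+70·42·70=361900; k=3: 173600+52640+70·50·70=471240; k=4: 44576+24640+70·8·70=108416; k=5: 69216+0+70·44·70=284816 → min 108416.
Optimal order: ((L₁ (L₂ (L₃ L₄))) (L₅ L₆)) with cost 108416.

108416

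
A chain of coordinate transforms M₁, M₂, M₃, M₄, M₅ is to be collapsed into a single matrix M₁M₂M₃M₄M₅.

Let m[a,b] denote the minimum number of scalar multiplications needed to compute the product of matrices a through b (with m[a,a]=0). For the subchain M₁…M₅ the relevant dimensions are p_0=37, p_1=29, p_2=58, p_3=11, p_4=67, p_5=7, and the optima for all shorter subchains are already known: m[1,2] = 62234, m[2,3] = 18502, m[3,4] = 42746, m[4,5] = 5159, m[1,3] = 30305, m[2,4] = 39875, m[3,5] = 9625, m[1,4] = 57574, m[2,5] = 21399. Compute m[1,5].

28910

m[1,5] = min over k∈[1,4] of m[1,k]+m[k+1,5]+p_{0}·p_k·p_{5}.
k=1: 0 + 21399 + 37·29·7 = 28910; k=2: 62234 + 9625 + 37·58·7 = 86881; k=3: 30305 + 5159 + 37·11·7 = 38313; k=4: 57574 + 0 + 37·67·7 = 74927.
Minimum: 28910 at k=1.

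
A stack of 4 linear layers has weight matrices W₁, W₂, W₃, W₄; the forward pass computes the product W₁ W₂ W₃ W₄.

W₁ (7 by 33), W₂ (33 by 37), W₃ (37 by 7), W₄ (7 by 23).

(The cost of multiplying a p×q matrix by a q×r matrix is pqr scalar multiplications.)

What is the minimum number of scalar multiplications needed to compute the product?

Adjacent pairs: W₁W₂ = 7·33·37 = 8547; W₂W₃ = 33·37·7 = 8547; W₃W₄ = 37·7·23 = 5957.
Length 3: W₁..W₃: k=1: 0+8547+7·33·7=10164; k=2: 8547+0+7·37·7=10360 → min 10164 | W₂..W₄: k=2: 0+5957+33·37·23=34040; k=3: 8547+0+33·7·23=13860 → min 13860.
Length 4: W₁..W₄: k=1: 0+13860+7·33·23=19173; k=2: 8547+5957+7·37·23=20461; k=3: 10164+0+7·7·23=11291 → min 11291.
Optimal order: ((W₁ (W₂ W₃)) W₄) with cost 11291.

11291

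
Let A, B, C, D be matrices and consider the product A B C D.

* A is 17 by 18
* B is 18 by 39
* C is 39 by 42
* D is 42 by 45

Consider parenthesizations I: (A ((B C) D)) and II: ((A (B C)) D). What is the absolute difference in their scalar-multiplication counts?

Order I = (A ((B C) D)): (B C): 18×39 by 39×42 → 18×42, cost 18·39·42 = 29484; ((B C) D): 18×42 by 42×45 → 18×45, cost 18·42·45 = 34020; cumulative 63504; (A ((B C) D)): 17×18 by 18×45 → 17×45, cost 17·18·45 = 13770; cumulative 77274. Total 77274.
Order II = ((A (B C)) D): (B C): 18×39 by 39×42 → 18×42, cost 18·39·42 = 29484; (A (B C)): 17×18 by 18×42 → 17×42, cost 17·18·42 = 12852; cumulative 42336; ((A (B C)) D): 17×42 by 42×45 → 17×45, cost 17·42·45 = 32130; cumulative 74466. Total 74466.
Difference: |77274 − 74466| = 2808.

2808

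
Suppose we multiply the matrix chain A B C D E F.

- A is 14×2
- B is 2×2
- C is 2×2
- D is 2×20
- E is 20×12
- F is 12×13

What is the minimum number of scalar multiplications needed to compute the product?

1212

Adjacent pairs: AB = 14·2·2 = 56; BC = 2·2·2 = 8; CD = 2·2·20 = 80; DE = 2·20·12 = 480; EF = 20·12·13 = 3120.
Length 3: A..C: k=1: 0+8+14·2·2=64; k=2: 56+0+14·2·2=112 → min 64 | B..D: k=2: 0+80+2·2·20=160; k=3: 8+0+2·2·20=88 → min 88 | C..E: k=3: 0+480+2·2·12=528; k=4: 80+0+2·20·12=560 → min 528 | D..F: k=4: 0+3120+2·20·13=3640; k=5: 480+0+2·12·13=792 → min 792.
Length 4: A..D: k=1: 0+88+14·2·20=648; k=2: 56+80+14·2·20=696; k=3: 64+0+14·2·20=624 → min 624 | B..E: k=2: 0+528+2·2·12=576; k=3: 8+480+2·2·12=536; k=4: 88+0+2·20·12=568 → min 536 | C..F: k=3: 0+792+2·2·13=844; k=4: 80+3120+2·20·13=3720; k=5: 528+0+2·12·13=840 → min 840.
Length 5: A..E: k=1: 0+536+14·2·12=872; k=2: 56+528+14·2·12=920; k=3: 64+480+14·2·12=880; k=4: 624+0+14·20·12=3984 → min 872 | B..F: k=2: 0+840+2·2·13=892; k=3: 8+792+2·2·13=852; k=4: 88+3120+2·20·13=3728; k=5: 536+0+2·12·13=848 → min 848.
Length 6: A..F: k=1: 0+848+14·2·13=1212; k=2: 56+840+14·2·13=1260; k=3: 64+792+14·2·13=1220; k=4: 624+3120+14·20·13=7384; k=5: 872+0+14·12·13=3056 → min 1212.
Optimal order: (A (((B C) (D E)) F)) with cost 1212.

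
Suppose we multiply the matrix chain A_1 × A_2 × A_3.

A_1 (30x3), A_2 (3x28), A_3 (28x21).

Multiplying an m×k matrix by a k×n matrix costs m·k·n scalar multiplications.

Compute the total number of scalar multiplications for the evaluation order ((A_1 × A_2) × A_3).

(A_1 × A_2): 30×3 by 3×28 → 30×28, cost 30·3·28 = 2520
((A_1 × A_2) × A_3): 30×28 by 28×21 → 30×21, cost 30·28·21 = 17640; cumulative 20160
Total: 20160 scalar multiplications.

20160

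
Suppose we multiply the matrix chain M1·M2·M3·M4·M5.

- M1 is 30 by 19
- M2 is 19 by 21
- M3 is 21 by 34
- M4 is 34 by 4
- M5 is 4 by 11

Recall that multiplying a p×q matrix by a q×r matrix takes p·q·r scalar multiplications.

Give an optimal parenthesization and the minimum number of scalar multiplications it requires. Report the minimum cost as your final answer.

8052

Adjacent pairs: M1M2 = 30·19·21 = 11970; M2M3 = 19·21·34 = 13566; M3M4 = 21·34·4 = 2856; M4M5 = 34·4·11 = 1496.
Length 3: M1..M3: k=1: 0+13566+30·19·34=32946; k=2: 11970+0+30·21·34=33390 → min 32946 | M2..M4: k=2: 0+2856+19·21·4=4452; k=3: 13566+0+19·34·4=16150 → min 4452 | M3..M5: k=3: 0+1496+21·34·11=9350; k=4: 2856+0+21·4·11=3780 → min 3780.
Length 4: M1..M4: k=1: 0+4452+30·19·4=6732; k=2: 11970+2856+30·21·4=17346; k=3: 32946+0+30·34·4=37026 → min 6732 | M2..M5: k=2: 0+3780+19·21·11=8169; k=3: 13566+1496+19·34·11=22168; k=4: 4452+0+19·4·11=5288 → min 5288.
Length 5: M1..M5: k=1: 0+5288+30·19·11=11558; k=2: 11970+3780+30·21·11=22680; k=3: 32946+1496+30·34·11=45662; k=4: 6732+0+30·4·11=8052 → min 8052.
Optimal parenthesization: ((M1·(M2·(M3·M4)))·M5) with cost 8052.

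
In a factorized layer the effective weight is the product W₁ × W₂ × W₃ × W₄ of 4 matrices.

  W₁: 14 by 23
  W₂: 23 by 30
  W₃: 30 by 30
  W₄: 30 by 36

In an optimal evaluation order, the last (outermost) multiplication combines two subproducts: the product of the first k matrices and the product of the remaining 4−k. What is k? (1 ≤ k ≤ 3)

Adjacent pairs: W₁W₂ = 14·23·30 = 9660; W₂W₃ = 23·30·30 = 20700; W₃W₄ = 30·30·36 = 32400.
Length 3: W₁..W₃: k=1: 0+20700+14·23·30=30360; k=2: 9660+0+14·30·30=22260 → min 22260 | W₂..W₄: k=2: 0+32400+23·30·36=57240; k=3: 20700+0+23·30·36=45540 → min 45540.
Top-level splits: k=1: (W₁..W₁)·(W₂..W₄) → 0+45540+14·23·36 = 57132; k=2: (W₁..W₂)·(W₃..W₄) → 9660+32400+14·30·36 = 57180; k=3: (W₁..W₃)·(W₄..W₄) → 22260+0+14·30·36 = 37380.
Best split is after W₃, i.e. k = 3.

3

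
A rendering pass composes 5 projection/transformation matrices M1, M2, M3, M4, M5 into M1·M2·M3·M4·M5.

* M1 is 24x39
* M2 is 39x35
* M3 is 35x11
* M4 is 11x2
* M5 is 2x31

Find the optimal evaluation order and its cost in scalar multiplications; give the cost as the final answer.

6860

Adjacent pairs: M1M2 = 24·39·35 = 32760; M2M3 = 39·35·11 = 15015; M3M4 = 35·11·2 = 770; M4M5 = 11·2·31 = 682.
Length 3: M1..M3: k=1: 0+15015+24·39·11=25311; k=2: 32760+0+24·35·11=42000 → min 25311 | M2..M4: k=2: 0+770+39·35·2=3500; k=3: 15015+0+39·11·2=15873 → min 3500 | M3..M5: k=3: 0+682+35·11·31=12617; k=4: 770+0+35·2·31=2940 → min 2940.
Length 4: M1..M4: k=1: 0+3500+24·39·2=5372; k=2: 32760+770+24·35·2=35210; k=3: 25311+0+24·11·2=25839 → min 5372 | M2..M5: k=2: 0+2940+39·35·31=45255; k=3: 15015+682+39·11·31=28996; k=4: 3500+0+39·2·31=5918 → min 5918.
Length 5: M1..M5: k=1: 0+5918+24·39·31=34934; k=2: 32760+2940+24·35·31=61740; k=3: 25311+682+24·11·31=34177; k=4: 5372+0+24·2·31=6860 → min 6860.
Optimal parenthesization: ((M1·(M2·(M3·M4)))·M5) with cost 6860.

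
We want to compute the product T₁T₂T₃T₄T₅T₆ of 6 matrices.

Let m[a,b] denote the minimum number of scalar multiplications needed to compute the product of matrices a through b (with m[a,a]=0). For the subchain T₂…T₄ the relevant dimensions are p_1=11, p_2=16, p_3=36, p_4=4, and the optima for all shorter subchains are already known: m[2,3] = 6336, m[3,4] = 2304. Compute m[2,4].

3008

m[2,4] = min over k∈[2,3] of m[2,k]+m[k+1,4]+p_{1}·p_k·p_{4}.
k=2: 0 + 2304 + 11·16·4 = 3008; k=3: 6336 + 0 + 11·36·4 = 7920.
Minimum: 3008 at k=2.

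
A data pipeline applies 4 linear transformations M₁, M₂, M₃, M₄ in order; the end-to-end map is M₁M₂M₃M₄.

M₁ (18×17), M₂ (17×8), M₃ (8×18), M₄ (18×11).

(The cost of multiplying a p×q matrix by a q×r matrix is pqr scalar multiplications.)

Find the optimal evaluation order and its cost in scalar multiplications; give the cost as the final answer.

Adjacent pairs: M₁M₂ = 18·17·8 = 2448; M₂M₃ = 17·8·18 = 2448; M₃M₄ = 8·18·11 = 1584.
Length 3: M₁..M₃: k=1: 0+2448+18·17·18=7956; k=2: 2448+0+18·8·18=5040 → min 5040 | M₂..M₄: k=2: 0+1584+17·8·11=3080; k=3: 2448+0+17·18·11=5814 → min 3080.
Length 4: M₁..M₄: k=1: 0+3080+18·17·11=6446; k=2: 2448+1584+18·8·11=5616; k=3: 5040+0+18·18·11=8604 → min 5616.
Optimal parenthesization: ((M₁M₂)(M₃M₄)) with cost 5616.

5616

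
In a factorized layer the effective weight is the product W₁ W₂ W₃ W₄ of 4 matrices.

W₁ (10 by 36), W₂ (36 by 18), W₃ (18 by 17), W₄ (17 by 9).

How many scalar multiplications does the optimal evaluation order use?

Adjacent pairs: W₁W₂ = 10·36·18 = 6480; W₂W₃ = 36·18·17 = 11016; W₃W₄ = 18·17·9 = 2754.
Length 3: W₁..W₃: k=1: 0+11016+10·36·17=17136; k=2: 6480+0+10·18·17=9540 → min 9540 | W₂..W₄: k=2: 0+2754+36·18·9=8586; k=3: 11016+0+36·17·9=16524 → min 8586.
Length 4: W₁..W₄: k=1: 0+8586+10·36·9=11826; k=2: 6480+2754+10·18·9=10854; k=3: 9540+0+10·17·9=11070 → min 10854.
Optimal order: ((W₁ W₂) (W₃ W₄)) with cost 10854.

10854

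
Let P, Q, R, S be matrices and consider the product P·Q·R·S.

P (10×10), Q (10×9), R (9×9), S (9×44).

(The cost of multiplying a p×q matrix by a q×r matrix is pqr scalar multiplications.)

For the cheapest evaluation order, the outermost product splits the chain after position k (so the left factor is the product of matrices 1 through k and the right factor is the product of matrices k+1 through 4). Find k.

Adjacent pairs: PQ = 10·10·9 = 900; QR = 10·9·9 = 810; RS = 9·9·44 = 3564.
Length 3: P..R: k=1: 0+810+10·10·9=1710; k=2: 900+0+10·9·9=1710 → min 1710 | Q..S: k=2: 0+3564+10·9·44=7524; k=3: 810+0+10·9·44=4770 → min 4770.
Top-level splits: k=1: (P..P)·(Q..S) → 0+4770+10·10·44 = 9170; k=2: (P..Q)·(R..S) → 900+3564+10·9·44 = 8424; k=3: (P..R)·(S..S) → 1710+0+10·9·44 = 5670.
Best split is after R, i.e. k = 3.

3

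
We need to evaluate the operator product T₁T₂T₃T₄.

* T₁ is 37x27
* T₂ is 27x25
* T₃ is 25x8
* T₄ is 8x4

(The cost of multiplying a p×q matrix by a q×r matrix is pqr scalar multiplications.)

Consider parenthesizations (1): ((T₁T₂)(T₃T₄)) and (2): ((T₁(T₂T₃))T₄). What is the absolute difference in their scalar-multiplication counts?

Order (1) = ((T₁T₂)(T₃T₄)): (T₁T₂): 37×27 by 27×25 → 37×25, cost 37·27·25 = 24975; (T₃T₄): 25×8 by 8×4 → 25×4, cost 25·8·4 = 800; ((T₁T₂)(T₃T₄)): 37×25 by 25×4 → 37×4, cost 37·25·4 = 3700; cumulative 29475. Total 29475.
Order (2) = ((T₁(T₂T₃))T₄): (T₂T₃): 27×25 by 25×8 → 27×8, cost 27·25·8 = 5400; (T₁(T₂T₃)): 37×27 by 27×8 → 37×8, cost 37·27·8 = 7992; cumulative 13392; ((T₁(T₂T₃))T₄): 37×8 by 8×4 → 37×4, cost 37·8·4 = 1184; cumulative 14576. Total 14576.
Difference: |29475 − 14576| = 14899.

14899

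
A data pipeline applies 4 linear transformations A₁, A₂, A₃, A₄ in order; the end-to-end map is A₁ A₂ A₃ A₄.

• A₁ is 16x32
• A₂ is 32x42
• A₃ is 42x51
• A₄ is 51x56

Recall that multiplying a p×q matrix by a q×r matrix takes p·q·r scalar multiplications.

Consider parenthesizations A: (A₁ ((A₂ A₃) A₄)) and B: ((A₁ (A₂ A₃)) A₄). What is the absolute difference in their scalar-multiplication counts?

48256

Order A = (A₁ ((A₂ A₃) A₄)): (A₂ A₃): 32×42 by 42×51 → 32×51, cost 32·42·51 = 68544; ((A₂ A₃) A₄): 32×51 by 51×56 → 32×56, cost 32·51·56 = 91392; cumulative 159936; (A₁ ((A₂ A₃) A₄)): 16×32 by 32×56 → 16×56, cost 16·32·56 = 28672; cumulative 188608. Total 188608.
Order B = ((A₁ (A₂ A₃)) A₄): (A₂ A₃): 32×42 by 42×51 → 32×51, cost 32·42·51 = 68544; (A₁ (A₂ A₃)): 16×32 by 32×51 → 16×51, cost 16·32·51 = 26112; cumulative 94656; ((A₁ (A₂ A₃)) A₄): 16×51 by 51×56 → 16×56, cost 16·51·56 = 45696; cumulative 140352. Total 140352.
Difference: |188608 − 140352| = 48256.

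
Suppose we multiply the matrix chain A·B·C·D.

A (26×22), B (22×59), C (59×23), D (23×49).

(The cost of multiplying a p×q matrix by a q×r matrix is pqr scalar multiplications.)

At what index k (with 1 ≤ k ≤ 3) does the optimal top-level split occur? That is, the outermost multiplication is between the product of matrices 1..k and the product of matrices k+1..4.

Adjacent pairs: AB = 26·22·59 = 33748; BC = 22·59·23 = 29854; CD = 59·23·49 = 66493.
Length 3: A..C: k=1: 0+29854+26·22·23=43010; k=2: 33748+0+26·59·23=69030 → min 43010 | B..D: k=2: 0+66493+22·59·49=130095; k=3: 29854+0+22·23·49=54648 → min 54648.
Top-level splits: k=1: (A..A)·(B..D) → 0+54648+26·22·49 = 82676; k=2: (A..B)·(C..D) → 33748+66493+26·59·49 = 175407; k=3: (A..C)·(D..D) → 43010+0+26·23·49 = 72312.
Best split is after C, i.e. k = 3.

3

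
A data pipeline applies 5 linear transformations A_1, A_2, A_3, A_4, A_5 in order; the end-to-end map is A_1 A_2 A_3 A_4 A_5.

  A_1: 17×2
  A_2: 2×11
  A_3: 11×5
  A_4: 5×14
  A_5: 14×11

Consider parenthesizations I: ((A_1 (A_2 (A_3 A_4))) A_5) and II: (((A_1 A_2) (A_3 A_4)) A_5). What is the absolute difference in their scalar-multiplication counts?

2208

Order I = ((A_1 (A_2 (A_3 A_4))) A_5): (A_3 A_4): 11×5 by 5×14 → 11×14, cost 11·5·14 = 770; (A_2 (A_3 A_4)): 2×11 by 11×14 → 2×14, cost 2·11·14 = 308; cumulative 1078; (A_1 (A_2 (A_3 A_4))): 17×2 by 2×14 → 17×14, cost 17·2·14 = 476; cumulative 1554; ((A_1 (A_2 (A_3 A_4))) A_5): 17×14 by 14×11 → 17×11, cost 17·14·11 = 2618; cumulative 4172. Total 4172.
Order II = (((A_1 A_2) (A_3 A_4)) A_5): (A_1 A_2): 17×2 by 2×11 → 17×11, cost 17·2·11 = 374; (A_3 A_4): 11×5 by 5×14 → 11×14, cost 11·5·14 = 770; ((A_1 A_2) (A_3 A_4)): 17×11 by 11×14 → 17×14, cost 17·11·14 = 2618; cumulative 3762; (((A_1 A_2) (A_3 A_4)) A_5): 17×14 by 14×11 → 17×11, cost 17·14·11 = 2618; cumulative 6380. Total 6380.
Difference: |4172 − 6380| = 2208.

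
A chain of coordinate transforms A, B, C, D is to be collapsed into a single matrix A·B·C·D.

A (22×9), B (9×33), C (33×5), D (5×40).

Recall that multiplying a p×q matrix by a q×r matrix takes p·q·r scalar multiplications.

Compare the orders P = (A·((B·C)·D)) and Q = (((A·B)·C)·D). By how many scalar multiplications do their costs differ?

3359

Order P = (A·((B·C)·D)): (B·C): 9×33 by 33×5 → 9×5, cost 9·33·5 = 1485; ((B·C)·D): 9×5 by 5×40 → 9×40, cost 9·5·40 = 1800; cumulative 3285; (A·((B·C)·D)): 22×9 by 9×40 → 22×40, cost 22·9·40 = 7920; cumulative 11205. Total 11205.
Order Q = (((A·B)·C)·D): (A·B): 22×9 by 9×33 → 22×33, cost 22·9·33 = 6534; ((A·B)·C): 22×33 by 33×5 → 22×5, cost 22·33·5 = 3630; cumulative 10164; (((A·B)·C)·D): 22×5 by 5×40 → 22×40, cost 22·5·40 = 4400; cumulative 14564. Total 14564.
Difference: |11205 − 14564| = 3359.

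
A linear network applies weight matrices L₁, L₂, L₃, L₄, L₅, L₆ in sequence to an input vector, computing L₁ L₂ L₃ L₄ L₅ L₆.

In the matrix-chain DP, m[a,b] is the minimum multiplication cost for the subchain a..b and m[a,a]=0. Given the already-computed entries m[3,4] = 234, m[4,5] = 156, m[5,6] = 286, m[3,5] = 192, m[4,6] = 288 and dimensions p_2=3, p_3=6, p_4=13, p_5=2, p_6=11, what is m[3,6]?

258

m[3,6] = min over k∈[3,5] of m[3,k]+m[k+1,6]+p_{2}·p_k·p_{6}.
k=3: 0 + 288 + 3·6·11 = 486; k=4: 234 + 286 + 3·13·11 = 949; k=5: 192 + 0 + 3·2·11 = 258.
Minimum: 258 at k=5.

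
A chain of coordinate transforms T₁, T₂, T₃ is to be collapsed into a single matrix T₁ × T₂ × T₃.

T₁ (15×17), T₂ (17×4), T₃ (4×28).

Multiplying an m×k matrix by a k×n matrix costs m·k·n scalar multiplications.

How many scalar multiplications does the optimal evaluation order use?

2700

Order (T₁ × (T₂ × T₃)): (T₂ × T₃): 17×4 by 4×28 → 17×28, cost 17·4·28 = 1904; (T₁ × (T₂ × T₃)): 15×17 by 17×28 → 15×28, cost 15·17·28 = 7140; cumulative 9044. Total 9044.
Order ((T₁ × T₂) × T₃): (T₁ × T₂): 15×17 by 17×4 → 15×4, cost 15·17·4 = 1020; ((T₁ × T₂) × T₃): 15×4 by 4×28 → 15×28, cost 15·4·28 = 1680; cumulative 2700. Total 2700.
Minimum: 2700.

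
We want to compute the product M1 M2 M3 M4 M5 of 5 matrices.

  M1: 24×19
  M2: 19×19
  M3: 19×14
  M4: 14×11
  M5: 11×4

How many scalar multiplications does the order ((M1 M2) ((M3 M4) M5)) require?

(M1 M2): 24×19 by 19×19 → 24×19, cost 24·19·19 = 8664
(M3 M4): 19×14 by 14×11 → 19×11, cost 19·14·11 = 2926
((M3 M4) M5): 19×11 by 11×4 → 19×4, cost 19·11·4 = 836; cumulative 3762
((M1 M2) ((M3 M4) M5)): 24×19 by 19×4 → 24×4, cost 24·19·4 = 1824; cumulative 14250
Total: 14250 scalar multiplications.

14250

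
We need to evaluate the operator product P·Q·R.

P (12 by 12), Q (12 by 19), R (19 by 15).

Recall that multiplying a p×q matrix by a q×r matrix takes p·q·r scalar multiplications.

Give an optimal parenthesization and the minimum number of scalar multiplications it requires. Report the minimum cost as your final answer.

5580

(P·(Q·R)): cost 5580.
((P·Q)·R): cost 6156.
Optimal: (P·(Q·R)) with cost 5580.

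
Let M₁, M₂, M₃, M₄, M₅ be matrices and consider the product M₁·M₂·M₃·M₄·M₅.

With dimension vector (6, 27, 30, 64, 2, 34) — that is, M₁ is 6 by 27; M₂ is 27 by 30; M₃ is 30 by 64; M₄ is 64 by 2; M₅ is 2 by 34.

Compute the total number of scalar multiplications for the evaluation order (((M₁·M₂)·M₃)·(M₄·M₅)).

33788

(M₁·M₂): 6×27 by 27×30 → 6×30, cost 6·27·30 = 4860
((M₁·M₂)·M₃): 6×30 by 30×64 → 6×64, cost 6·30·64 = 11520; cumulative 16380
(M₄·M₅): 64×2 by 2×34 → 64×34, cost 64·2·34 = 4352
(((M₁·M₂)·M₃)·(M₄·M₅)): 6×64 by 64×34 → 6×34, cost 6·64·34 = 13056; cumulative 33788
Total: 33788 scalar multiplications.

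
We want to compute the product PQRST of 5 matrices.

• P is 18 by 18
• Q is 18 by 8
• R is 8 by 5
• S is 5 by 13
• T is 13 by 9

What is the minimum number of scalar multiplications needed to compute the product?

3735

Adjacent pairs: PQ = 18·18·8 = 2592; QR = 18·8·5 = 720; RS = 8·5·13 = 520; ST = 5·13·9 = 585.
Length 3: P..R: k=1: 0+720+18·18·5=2340; k=2: 2592+0+18·8·5=3312 → min 2340 | Q..S: k=2: 0+520+18·8·13=2392; k=3: 720+0+18·5·13=1890 → min 1890 | R..T: k=3: 0+585+8·5·9=945; k=4: 520+0+8·13·9=1456 → min 945.
Length 4: P..S: k=1: 0+1890+18·18·13=6102; k=2: 2592+520+18·8·13=4984; k=3: 2340+0+18·5·13=3510 → min 3510 | Q..T: k=2: 0+945+18·8·9=2241; k=3: 720+585+18·5·9=2115; k=4: 1890+0+18·13·9=3996 → min 2115.
Length 5: P..T: k=1: 0+2115+18·18·9=5031; k=2: 2592+945+18·8·9=4833; k=3: 2340+585+18·5·9=3735; k=4: 3510+0+18·13·9=5616 → min 3735.
Optimal order: ((P(QR))(ST)) with cost 3735.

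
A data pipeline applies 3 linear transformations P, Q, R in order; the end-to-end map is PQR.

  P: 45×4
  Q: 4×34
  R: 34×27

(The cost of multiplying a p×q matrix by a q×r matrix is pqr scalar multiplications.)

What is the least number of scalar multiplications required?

8532

Order (P(QR)): (QR): 4×34 by 34×27 → 4×27, cost 4·34·27 = 3672; (P(QR)): 45×4 by 4×27 → 45×27, cost 45·4·27 = 4860; cumulative 8532. Total 8532.
Order ((PQ)R): (PQ): 45×4 by 4×34 → 45×34, cost 45·4·34 = 6120; ((PQ)R): 45×34 by 34×27 → 45×27, cost 45·34·27 = 41310; cumulative 47430. Total 47430.
Minimum: 8532.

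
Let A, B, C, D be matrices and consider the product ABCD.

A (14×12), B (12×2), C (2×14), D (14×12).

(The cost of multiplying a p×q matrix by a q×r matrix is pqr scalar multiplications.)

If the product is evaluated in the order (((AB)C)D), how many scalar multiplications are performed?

(AB): 14×12 by 12×2 → 14×2, cost 14·12·2 = 336
((AB)C): 14×2 by 2×14 → 14×14, cost 14·2·14 = 392; cumulative 728
(((AB)C)D): 14×14 by 14×12 → 14×12, cost 14·14·12 = 2352; cumulative 3080
Total: 3080 scalar multiplications.

3080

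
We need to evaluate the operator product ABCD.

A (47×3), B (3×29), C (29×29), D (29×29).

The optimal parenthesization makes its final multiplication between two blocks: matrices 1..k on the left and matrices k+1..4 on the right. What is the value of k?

1

Adjacent pairs: AB = 47·3·29 = 4089; BC = 3·29·29 = 2523; CD = 29·29·29 = 24389.
Length 3: A..C: k=1: 0+2523+47·3·29=6612; k=2: 4089+0+47·29·29=43616 → min 6612 | B..D: k=2: 0+24389+3·29·29=26912; k=3: 2523+0+3·29·29=5046 → min 5046.
Top-level splits: k=1: (A..A)·(B..D) → 0+5046+47·3·29 = 9135; k=2: (A..B)·(C..D) → 4089+24389+47·29·29 = 68005; k=3: (A..C)·(D..D) → 6612+0+47·29·29 = 46139.
Best split is after A, i.e. k = 1.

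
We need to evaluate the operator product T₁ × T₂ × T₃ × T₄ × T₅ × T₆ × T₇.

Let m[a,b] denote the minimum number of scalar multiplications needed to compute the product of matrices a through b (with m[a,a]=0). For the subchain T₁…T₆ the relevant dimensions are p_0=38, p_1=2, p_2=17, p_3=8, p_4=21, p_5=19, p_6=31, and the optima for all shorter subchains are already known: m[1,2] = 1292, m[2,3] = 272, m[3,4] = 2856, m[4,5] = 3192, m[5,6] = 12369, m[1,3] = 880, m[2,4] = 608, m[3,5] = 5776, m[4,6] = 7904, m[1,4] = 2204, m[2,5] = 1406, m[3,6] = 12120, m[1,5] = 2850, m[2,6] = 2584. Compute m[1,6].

m[1,6] = min over k∈[1,5] of m[1,k]+m[k+1,6]+p_{0}·p_k·p_{6}.
k=1: 0 + 2584 + 38·2·31 = 4940; k=2: 1292 + 12120 + 38·17·31 = 33438; k=3: 880 + 7904 + 38·8·31 = 18208; k=4: 2204 + 12369 + 38·21·31 = 39311; k=5: 2850 + 0 + 38·19·31 = 25232.
Minimum: 4940 at k=1.

4940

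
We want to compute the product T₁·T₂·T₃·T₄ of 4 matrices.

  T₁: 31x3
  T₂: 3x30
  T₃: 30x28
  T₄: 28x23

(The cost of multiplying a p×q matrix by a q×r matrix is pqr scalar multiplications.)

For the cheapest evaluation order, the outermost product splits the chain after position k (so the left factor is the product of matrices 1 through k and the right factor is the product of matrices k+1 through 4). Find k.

1

Adjacent pairs: T₁T₂ = 31·3·30 = 2790; T₂T₃ = 3·30·28 = 2520; T₃T₄ = 30·28·23 = 19320.
Length 3: T₁..T₃: k=1: 0+2520+31·3·28=5124; k=2: 2790+0+31·30·28=28830 → min 5124 | T₂..T₄: k=2: 0+19320+3·30·23=21390; k=3: 2520+0+3·28·23=4452 → min 4452.
Top-level splits: k=1: (T₁..T₁)·(T₂..T₄) → 0+4452+31·3·23 = 6591; k=2: (T₁..T₂)·(T₃..T₄) → 2790+19320+31·30·23 = 43500; k=3: (T₁..T₃)·(T₄..T₄) → 5124+0+31·28·23 = 25088.
Best split is after T₁, i.e. k = 1.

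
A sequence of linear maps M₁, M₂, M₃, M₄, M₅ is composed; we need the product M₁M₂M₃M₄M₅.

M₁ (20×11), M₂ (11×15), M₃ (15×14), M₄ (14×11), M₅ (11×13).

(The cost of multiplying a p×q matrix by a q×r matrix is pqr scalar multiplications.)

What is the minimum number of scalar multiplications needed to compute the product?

8437

Adjacent pairs: M₁M₂ = 20·11·15 = 3300; M₂M₃ = 11·15·14 = 2310; M₃M₄ = 15·14·11 = 2310; M₄M₅ = 14·11·13 = 2002.
Length 3: M₁..M₃: k=1: 0+2310+20·11·14=5390; k=2: 3300+0+20·15·14=7500 → min 5390 | M₂..M₄: k=2: 0+2310+11·15·11=4125; k=3: 2310+0+11·14·11=4004 → min 4004 | M₃..M₅: k=3: 0+2002+15·14·13=4732; k=4: 2310+0+15·11·13=4455 → min 4455.
Length 4: M₁..M₄: k=1: 0+4004+20·11·11=6424; k=2: 3300+2310+20·15·11=8910; k=3: 5390+0+20·14·11=8470 → min 6424 | M₂..M₅: k=2: 0+4455+11·15·13=6600; k=3: 2310+2002+11·14·13=6314; k=4: 4004+0+11·11·13=5577 → min 5577.
Length 5: M₁..M₅: k=1: 0+5577+20·11·13=8437; k=2: 3300+4455+20·15·13=11655; k=3: 5390+2002+20·14·13=11032; k=4: 6424+0+20·11·13=9284 → min 8437.
Optimal order: (M₁(((M₂M₃)M₄)M₅)) with cost 8437.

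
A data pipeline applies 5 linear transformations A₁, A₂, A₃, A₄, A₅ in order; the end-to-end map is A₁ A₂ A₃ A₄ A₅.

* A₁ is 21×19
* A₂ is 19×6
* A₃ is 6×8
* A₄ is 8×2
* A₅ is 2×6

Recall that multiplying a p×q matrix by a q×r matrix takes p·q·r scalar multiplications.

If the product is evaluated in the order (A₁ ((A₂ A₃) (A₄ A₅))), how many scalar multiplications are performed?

(A₂ A₃): 19×6 by 6×8 → 19×8, cost 19·6·8 = 912
(A₄ A₅): 8×2 by 2×6 → 8×6, cost 8·2·6 = 96
((A₂ A₃) (A₄ A₅)): 19×8 by 8×6 → 19×6, cost 19·8·6 = 912; cumulative 1920
(A₁ ((A₂ A₃) (A₄ A₅))): 21×19 by 19×6 → 21×6, cost 21·19·6 = 2394; cumulative 4314
Total: 4314 scalar multiplications.

4314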